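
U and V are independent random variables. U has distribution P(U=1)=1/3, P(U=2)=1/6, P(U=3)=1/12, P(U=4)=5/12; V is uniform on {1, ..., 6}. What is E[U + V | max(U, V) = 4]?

P(max(U, V) = 4) = 3/8.
Summing (U+V)·P(x,y) over outcomes with max(U, V) = 4 gives 169/72.
E[U + V | max(U, V) = 4] = (169/72) / (3/8) = 169/27.

169/27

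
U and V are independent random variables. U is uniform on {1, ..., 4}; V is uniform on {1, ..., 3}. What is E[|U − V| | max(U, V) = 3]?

6/5

Outcomes with max(U, V) = 3: (1,3), (2,3), (3,1), (3,2), (3,3), each with probability 1/12.
E[|U − V| | max(U, V) = 3] = (2 + 1 + 2 + 1 + 0) / 5 = 6/5.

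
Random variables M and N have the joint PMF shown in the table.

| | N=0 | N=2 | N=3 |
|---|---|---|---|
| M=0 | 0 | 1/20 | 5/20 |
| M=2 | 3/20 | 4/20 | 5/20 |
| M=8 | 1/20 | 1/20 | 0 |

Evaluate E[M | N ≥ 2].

P(N ≥ 2) = 4/5.
Σ M·P over the event = 0·(1/20) + 0·(5/20) + 2·(4/20) + 2·(5/20) + 8·(1/20) = 13/10.
E[M | N ≥ 2] = (13/10) / (4/5) = 13/8.

13/8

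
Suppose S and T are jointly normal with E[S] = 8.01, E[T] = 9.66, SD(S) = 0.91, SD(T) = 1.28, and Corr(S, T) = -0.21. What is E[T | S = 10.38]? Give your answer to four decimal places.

E[T | S=x] = μ_T + ρ(σ_T/σ_S)(x − μ_S) for jointly normal variables.
E[T | S=10.38] = 9.66 + (-0.21)·(1.28/0.91)·(10.38 − (8.01)) = 9.66 + (-0.29538)·(2.37) = 8.9599.

8.9599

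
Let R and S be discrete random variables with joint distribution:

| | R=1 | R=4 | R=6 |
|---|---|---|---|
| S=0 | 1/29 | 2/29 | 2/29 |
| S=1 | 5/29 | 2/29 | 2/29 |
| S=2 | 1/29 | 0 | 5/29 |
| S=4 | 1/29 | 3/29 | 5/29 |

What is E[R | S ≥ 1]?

33/8

P(S ≥ 1) = 24/29.
Σ R·P over the event = 1·(5/29) + 1·(1/29) + 1·(1/29) + 4·(2/29) + 4·(3/29) + 6·(2/29) + 6·(5/29) + 6·(5/29) = 99/29.
E[R | S ≥ 1] = (99/29) / (24/29) = 33/8.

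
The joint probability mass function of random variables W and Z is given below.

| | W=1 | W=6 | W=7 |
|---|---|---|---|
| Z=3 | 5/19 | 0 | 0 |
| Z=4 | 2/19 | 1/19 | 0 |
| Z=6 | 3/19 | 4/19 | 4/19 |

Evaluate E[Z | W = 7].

6

P(W = 7) = 4/19.
Summing Z·P(W=x,Z=y) over the conditioning event gives 24/19.
E[Z | W = 7] = (24/19) / (4/19) = 6.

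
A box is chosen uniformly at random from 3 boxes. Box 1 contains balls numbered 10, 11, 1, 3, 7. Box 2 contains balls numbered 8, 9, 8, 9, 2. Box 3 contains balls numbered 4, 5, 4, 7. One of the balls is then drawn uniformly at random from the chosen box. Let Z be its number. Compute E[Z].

31/5

E[Z | box 1] = (10+11+1+3+7)/5 = 32/5.
E[Z | box 2] = (8+9+8+9+2)/5 = 36/5.
E[Z | box 3] = (4+5+4+7)/4 = 5.
E[Z] = (1/3)·(32/5) + (1/3)·(36/5) + (1/3)·(5) = 31/5.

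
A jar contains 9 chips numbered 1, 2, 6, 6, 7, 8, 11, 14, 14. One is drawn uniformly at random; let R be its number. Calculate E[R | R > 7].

47/4

P(R > 7) = 4/9.
Σ over the event: 8·1/9 + 11·1/9 + 14·2/9 = 47/9.
E[R | R > 7] = (47/9) / (4/9) = 47/4.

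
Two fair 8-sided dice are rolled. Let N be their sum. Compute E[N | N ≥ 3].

P(N ≥ 3) = 63/64.
E[N | N ≥ 3] = (287/32) / (63/64) = 82/9.

82/9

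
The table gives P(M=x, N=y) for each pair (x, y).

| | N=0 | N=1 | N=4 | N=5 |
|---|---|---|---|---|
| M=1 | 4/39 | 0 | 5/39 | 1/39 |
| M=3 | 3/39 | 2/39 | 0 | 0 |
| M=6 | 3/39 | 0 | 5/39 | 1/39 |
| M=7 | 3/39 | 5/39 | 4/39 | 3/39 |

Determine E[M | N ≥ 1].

66/13

P(N ≥ 1) = 2/3.
Σ M·P over the event = 1·(5/39) + 1·(1/39) + 3·(2/39) + 6·(5/39) + 6·(1/39) + 7·(5/39) + 7·(4/39) + 7·(3/39) = 44/13.
E[M | N ≥ 1] = (44/13) / (2/3) = 66/13.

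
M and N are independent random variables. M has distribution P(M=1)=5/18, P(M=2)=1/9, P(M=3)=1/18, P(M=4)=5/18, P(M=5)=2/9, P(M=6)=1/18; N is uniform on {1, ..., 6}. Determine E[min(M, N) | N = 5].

P(N = 5) = 1/6.
Summing min(M,N)·P(x,y) over outcomes with N = 5 gives 19/36.
E[min(M, N) | N = 5] = (19/36) / (1/6) = 19/6.

19/6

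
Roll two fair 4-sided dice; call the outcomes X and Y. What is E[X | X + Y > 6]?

11/3

P(X + Y > 6) = 3/16.
Summing X·P(x,y) over outcomes with X + Y > 6 gives 11/16.
E[X | X + Y > 6] = (11/16) / (3/16) = 11/3.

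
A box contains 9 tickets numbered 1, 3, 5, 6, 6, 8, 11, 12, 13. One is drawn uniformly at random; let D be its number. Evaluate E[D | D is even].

8

P(D is even) = 4/9.
Σ over the event: 6·2/9 + 8·1/9 + 12·1/9 = 32/9.
E[D | D is even] = (32/9) / (4/9) = 8.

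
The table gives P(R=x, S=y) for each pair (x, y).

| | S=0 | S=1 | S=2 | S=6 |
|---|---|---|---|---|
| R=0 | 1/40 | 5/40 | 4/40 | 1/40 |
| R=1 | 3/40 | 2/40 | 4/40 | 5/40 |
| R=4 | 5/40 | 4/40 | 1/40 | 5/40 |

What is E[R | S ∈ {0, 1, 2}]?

49/29

P(S ∈ {0, 1, 2}) = 29/40.
Summing R·P(R=x,S=y) over the conditioning event gives 49/40.
E[R | S ∈ {0, 1, 2}] = (49/40) / (29/40) = 49/29.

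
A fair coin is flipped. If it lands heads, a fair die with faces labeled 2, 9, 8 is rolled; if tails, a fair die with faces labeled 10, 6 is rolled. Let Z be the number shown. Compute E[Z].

43/6

E[Z | heads] = (2+9+8)/3 = 19/3.
E[Z | tails] = (10+6)/2 = 8.
E[Z] = (1/2)·(19/3) + (1/2)·(8) = 43/6.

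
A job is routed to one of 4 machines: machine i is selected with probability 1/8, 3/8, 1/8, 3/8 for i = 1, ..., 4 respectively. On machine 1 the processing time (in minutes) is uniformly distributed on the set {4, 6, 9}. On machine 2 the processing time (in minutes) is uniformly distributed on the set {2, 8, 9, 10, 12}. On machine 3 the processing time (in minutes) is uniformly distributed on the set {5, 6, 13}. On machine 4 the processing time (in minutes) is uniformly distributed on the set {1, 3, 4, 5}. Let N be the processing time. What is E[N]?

2921/480

E[N | machine 1] = (4+6+9)/3 = 19/3.
E[N | machine 2] = (2+8+9+10+12)/5 = 41/5.
E[N | machine 3] = (5+6+13)/3 = 8.
E[N | machine 4] = (1+3+4+5)/4 = 13/4.
By the law of total expectation,
E[N] = (1/8)·(19/3) + (3/8)·(41/5) + (1/8)·(8) + (3/8)·(13/4) = 2921/480.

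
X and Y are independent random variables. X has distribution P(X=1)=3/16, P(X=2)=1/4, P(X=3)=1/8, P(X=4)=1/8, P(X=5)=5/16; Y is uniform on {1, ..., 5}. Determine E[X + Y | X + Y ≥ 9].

P(X + Y ≥ 9) = 3/20.
Summing (X+Y)·P(x,y) over outcomes with X + Y ≥ 9 gives 113/80.
E[X + Y | X + Y ≥ 9] = (113/80) / (3/20) = 113/12.

113/12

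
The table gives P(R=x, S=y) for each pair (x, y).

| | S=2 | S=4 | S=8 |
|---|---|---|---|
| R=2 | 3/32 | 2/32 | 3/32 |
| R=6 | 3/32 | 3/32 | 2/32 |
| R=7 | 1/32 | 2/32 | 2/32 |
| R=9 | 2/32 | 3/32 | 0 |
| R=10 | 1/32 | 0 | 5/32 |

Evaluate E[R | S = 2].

59/10

P(S = 2) = 5/16.
Σ R·P over the event = 2·(3/32) + 6·(3/32) + 7·(1/32) + 9·(2/32) + 10·(1/32) = 59/32.
E[R | S = 2] = (59/32) / (5/16) = 59/10.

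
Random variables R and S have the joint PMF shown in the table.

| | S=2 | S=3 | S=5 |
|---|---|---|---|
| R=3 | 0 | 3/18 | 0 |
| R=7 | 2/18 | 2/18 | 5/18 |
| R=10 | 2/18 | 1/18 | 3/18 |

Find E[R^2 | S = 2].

P(S = 2) = 2/9.
Σ R^2·P over the event = 49·(2/18) + 100·(2/18) = 149/9.
E[R^2 | S = 2] = (149/9) / (2/9) = 149/2.

149/2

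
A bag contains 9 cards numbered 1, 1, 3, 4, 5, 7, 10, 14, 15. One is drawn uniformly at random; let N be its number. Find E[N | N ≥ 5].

P(N ≥ 5) = 5/9.
Σ over the event: 5·1/9 + 7·1/9 + 10·1/9 + 14·1/9 + 15·1/9 = 17/3.
E[N | N ≥ 5] = (17/3) / (5/9) = 51/5.

51/5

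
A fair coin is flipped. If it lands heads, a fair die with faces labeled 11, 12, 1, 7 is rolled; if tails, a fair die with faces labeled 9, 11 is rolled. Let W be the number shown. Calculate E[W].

E[W | heads] = (11+12+1+7)/4 = 31/4.
E[W | tails] = (9+11)/2 = 10.
E[W] = (1/2)·(31/4) + (1/2)·(10) = 71/8.

71/8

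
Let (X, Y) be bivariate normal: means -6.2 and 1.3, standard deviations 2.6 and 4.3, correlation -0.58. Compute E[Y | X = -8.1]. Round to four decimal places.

3.1225

For a bivariate normal, E[Y | X=x] = μ_Y + ρ·(σ_Y/σ_X)·(x − μ_X).
E[Y | X=-8.1] = 1.3 + (-0.58)·(4.3/2.6)·(-8.1 − (-6.2)) = 1.3 + (-0.95923)·(-1.9) = 3.1225.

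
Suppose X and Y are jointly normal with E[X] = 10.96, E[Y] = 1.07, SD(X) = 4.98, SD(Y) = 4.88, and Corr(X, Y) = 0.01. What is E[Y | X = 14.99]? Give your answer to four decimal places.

For a bivariate normal, E[Y | X=x] = μ_Y + ρ·(σ_Y/σ_X)·(x − μ_X).
E[Y | X=14.99] = 1.07 + (0.01)·(4.88/4.98)·(14.99 − (10.96)) = 1.07 + (0.0097992)·(4.03) = 1.1095.

1.1095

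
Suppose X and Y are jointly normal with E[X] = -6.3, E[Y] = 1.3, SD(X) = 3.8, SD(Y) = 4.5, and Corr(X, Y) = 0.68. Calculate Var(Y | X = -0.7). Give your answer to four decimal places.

Var(Y | X=x) = (1 − ρ²)·σ_Y².
Var(Y | X=-0.7) = (4.5)²·(1 − (0.68)²) = 20.25·0.5376 = 10.8864.

10.8864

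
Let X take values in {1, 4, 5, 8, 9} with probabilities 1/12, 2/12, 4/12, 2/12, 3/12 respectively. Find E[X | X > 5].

P(X > 5) = 5/12.
Σ over the event: 8·1/6 + 9·1/4 = 43/12.
E[X | X > 5] = (43/12) / (5/12) = 43/5.

43/5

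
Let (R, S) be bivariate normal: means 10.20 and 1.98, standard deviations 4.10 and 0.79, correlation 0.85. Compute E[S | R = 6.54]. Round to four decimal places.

For a bivariate normal, E[S | R=x] = μ_S + ρ·(σ_S/σ_R)·(x − μ_R).
E[S | R=6.54] = 1.98 + (0.85)·(0.79/4.10)·(6.54 − (10.20)) = 1.98 + (0.16378)·(-3.66) = 1.3806.

1.3806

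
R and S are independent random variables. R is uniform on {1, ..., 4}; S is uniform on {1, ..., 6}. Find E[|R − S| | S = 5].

P(S = 5) = 1/6.
Summing |R−S|·P(x,y) over outcomes with S = 5 gives 5/12.
E[|R − S| | S = 5] = (5/12) / (1/6) = 5/2.

5/2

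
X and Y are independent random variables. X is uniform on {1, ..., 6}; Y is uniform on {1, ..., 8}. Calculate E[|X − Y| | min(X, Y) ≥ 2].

P(min(X, Y) ≥ 2) = 35/48.
Summing |X−Y|·P(x,y) over outcomes with min(X, Y) ≥ 2 gives 25/16.
E[|X − Y| | min(X, Y) ≥ 2] = (25/16) / (35/48) = 15/7.

15/7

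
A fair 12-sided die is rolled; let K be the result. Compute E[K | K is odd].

Given K is odd, K is equally likely to be any of {1, 3, 5, 7, 9, 11}.
E[K | K is odd] = (1 + 3 + 5 + 7 + 9 + 11) / 6 = 6.

6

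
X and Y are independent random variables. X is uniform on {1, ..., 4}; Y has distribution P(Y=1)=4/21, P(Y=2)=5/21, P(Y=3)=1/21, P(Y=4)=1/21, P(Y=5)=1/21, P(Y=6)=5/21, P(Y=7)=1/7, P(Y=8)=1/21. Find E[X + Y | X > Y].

110/23

P(X > Y) = 23/84.
Summing (X+Y)·P(x,y) over outcomes with X > Y gives 55/42.
E[X + Y | X > Y] = (55/42) / (23/84) = 110/23.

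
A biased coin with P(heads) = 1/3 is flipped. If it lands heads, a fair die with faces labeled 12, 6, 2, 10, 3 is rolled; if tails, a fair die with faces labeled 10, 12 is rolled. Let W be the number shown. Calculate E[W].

E[W | heads] = (12+6+2+10+3)/5 = 33/5.
E[W | tails] = (10+12)/2 = 11.
E[W] = (1/3)·(33/5) + (2/3)·(11) = 143/15.

143/15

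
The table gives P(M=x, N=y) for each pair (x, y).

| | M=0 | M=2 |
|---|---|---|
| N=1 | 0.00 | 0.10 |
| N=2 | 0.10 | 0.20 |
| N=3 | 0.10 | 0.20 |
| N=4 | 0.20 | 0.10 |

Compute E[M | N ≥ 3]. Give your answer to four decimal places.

P(N ≥ 3) = 0.60.
Summing M·P(M=x,N=y) over the conditioning event gives 0.60.
E[M | N ≥ 3] = (0.60) / (0.60) = 1.0000.

1.0000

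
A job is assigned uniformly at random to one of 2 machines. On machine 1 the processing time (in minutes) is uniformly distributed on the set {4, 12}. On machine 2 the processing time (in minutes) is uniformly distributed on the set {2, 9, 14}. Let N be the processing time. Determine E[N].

E[N | machine 1] = (4+12)/2 = 8.
E[N | machine 2] = (2+9+14)/3 = 25/3.
By the law of total expectation,
E[N] = (1/2)·(8) + (1/2)·(25/3) = 49/6.

49/6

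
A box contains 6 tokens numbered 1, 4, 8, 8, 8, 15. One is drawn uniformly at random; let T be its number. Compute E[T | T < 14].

P(T < 14) = 5/6.
Σ over the event: 1·1/6 + 4·1/6 + 8·1/2 = 29/6.
E[T | T < 14] = (29/6) / (5/6) = 29/5.

29/5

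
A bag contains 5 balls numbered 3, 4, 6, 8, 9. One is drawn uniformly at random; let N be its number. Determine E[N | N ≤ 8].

21/4

P(N ≤ 8) = 4/5.
Σ over the event: 3·1/5 + 4·1/5 + 6·1/5 + 8·1/5 = 21/5.
E[N | N ≤ 8] = (21/5) / (4/5) = 21/4.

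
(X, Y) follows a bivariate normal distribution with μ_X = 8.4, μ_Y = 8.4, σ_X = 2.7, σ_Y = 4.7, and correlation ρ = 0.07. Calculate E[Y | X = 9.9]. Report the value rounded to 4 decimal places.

8.5828

The regression of Y on X has slope ρ·σ_Y/σ_X and passes through (μ_X, μ_Y).
E[Y | X=9.9] = 8.4 + (0.07)·(4.7/2.7)·(9.9 − (8.4)) = 8.4 + (0.12185)·(1.5) = 8.5828.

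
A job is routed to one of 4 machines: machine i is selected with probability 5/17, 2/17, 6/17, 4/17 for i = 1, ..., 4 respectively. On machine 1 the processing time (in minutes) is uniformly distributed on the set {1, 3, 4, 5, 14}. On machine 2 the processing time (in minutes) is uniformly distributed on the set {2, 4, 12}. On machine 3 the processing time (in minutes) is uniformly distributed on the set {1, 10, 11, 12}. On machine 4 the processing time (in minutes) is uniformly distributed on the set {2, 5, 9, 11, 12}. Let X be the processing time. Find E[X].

606/85

E[X | machine 1] = (1+3+4+5+14)/5 = 27/5.
E[X | machine 2] = (2+4+12)/3 = 6.
E[X | machine 3] = (1+10+11+12)/4 = 17/2.
E[X | machine 4] = (2+5+9+11+12)/5 = 39/5.
E[X] = (5/17)·(27/5) + (2/17)·(6) + (6/17)·(17/2) + (4/17)·(39/5) = 606/85.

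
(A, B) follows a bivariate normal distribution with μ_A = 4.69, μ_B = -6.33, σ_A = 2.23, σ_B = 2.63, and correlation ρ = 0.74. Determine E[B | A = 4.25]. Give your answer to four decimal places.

For a bivariate normal, E[B | A=x] = μ_B + ρ·(σ_B/σ_A)·(x − μ_A).
E[B | A=4.25] = -6.33 + (0.74)·(2.63/2.23)·(4.25 − (4.69)) = -6.33 + (0.87274)·(-0.44) = -6.7140.

-6.7140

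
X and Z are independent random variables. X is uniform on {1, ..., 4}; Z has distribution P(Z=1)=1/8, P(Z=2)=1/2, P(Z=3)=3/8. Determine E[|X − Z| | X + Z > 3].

P(X + Z > 3) = 13/16.
Summing |X−Z|·P(x,y) over outcomes with X + Z > 3 gives 29/32.
E[|X − Z| | X + Z > 3] = (29/32) / (13/16) = 29/26.

29/26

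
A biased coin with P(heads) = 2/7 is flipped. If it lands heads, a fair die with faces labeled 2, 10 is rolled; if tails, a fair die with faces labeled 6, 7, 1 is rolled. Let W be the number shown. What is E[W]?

106/21

E[W | heads] = (2+10)/2 = 6.
E[W | tails] = (6+7+1)/3 = 14/3.
E[W] = (2/7)·(6) + (5/7)·(14/3) = 106/21.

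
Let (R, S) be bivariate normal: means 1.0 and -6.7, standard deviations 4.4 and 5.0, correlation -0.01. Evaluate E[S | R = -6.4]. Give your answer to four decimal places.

For a bivariate normal, E[S | R=x] = μ_S + ρ·(σ_S/σ_R)·(x − μ_R).
E[S | R=-6.4] = -6.7 + (-0.01)·(5.0/4.4)·(-6.4 − (1.0)) = -6.7 + (-0.011364)·(-7.4) = -6.6159.

-6.6159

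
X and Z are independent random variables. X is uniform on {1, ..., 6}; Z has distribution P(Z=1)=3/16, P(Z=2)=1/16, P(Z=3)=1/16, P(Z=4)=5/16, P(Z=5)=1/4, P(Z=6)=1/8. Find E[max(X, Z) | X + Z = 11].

P(X + Z = 11) = 1/16.
Summing max(X,Z)·P(x,y) over outcomes with X + Z = 11 gives 3/8.
E[max(X, Z) | X + Z = 11] = (3/8) / (1/16) = 6.

6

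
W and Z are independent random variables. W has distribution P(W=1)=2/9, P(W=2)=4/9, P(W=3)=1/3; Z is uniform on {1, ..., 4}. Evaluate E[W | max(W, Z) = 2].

P(max(W, Z) = 2) = 5/18.
Summing W·P(x,y) over outcomes with max(W, Z) = 2 gives 1/2.
E[W | max(W, Z) = 2] = (1/2) / (5/18) = 9/5.

9/5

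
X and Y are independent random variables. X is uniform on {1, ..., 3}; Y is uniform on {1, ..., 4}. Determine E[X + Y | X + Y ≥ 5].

17/3

Outcomes with X + Y ≥ 5: (1,4), (2,3), (2,4), (3,2), (3,3), (3,4), each with probability 1/12.
E[X + Y | X + Y ≥ 5] = (5 + 5 + 6 + 5 + 6 + 7) / 6 = 17/3.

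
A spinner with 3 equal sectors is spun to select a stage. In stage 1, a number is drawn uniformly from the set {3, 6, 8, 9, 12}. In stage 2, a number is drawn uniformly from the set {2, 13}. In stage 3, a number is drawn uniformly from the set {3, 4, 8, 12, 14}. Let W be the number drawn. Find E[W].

233/30

E[W | stage 1] = (3+6+8+9+12)/5 = 38/5.
E[W | stage 2] = (2+13)/2 = 15/2.
E[W | stage 3] = (3+4+8+12+14)/5 = 41/5.
By the law of total expectation,
E[W] = (1/3)·(38/5) + (1/3)·(15/2) + (1/3)·(41/5) = 233/30.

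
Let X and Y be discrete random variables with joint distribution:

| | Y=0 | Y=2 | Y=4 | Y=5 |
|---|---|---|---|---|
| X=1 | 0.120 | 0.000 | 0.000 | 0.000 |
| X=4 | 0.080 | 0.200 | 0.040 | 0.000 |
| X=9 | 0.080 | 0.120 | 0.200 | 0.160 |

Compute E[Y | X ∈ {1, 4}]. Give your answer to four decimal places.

1.2727

P(X ∈ {1, 4}) = 0.440.
Σ Y·P over the event = 0·(0.120) + 0·(0.080) + 2·(0.200) + 4·(0.040) = 0.560.
E[Y | X ∈ {1, 4}] = (0.560) / (0.440) = 1.2727.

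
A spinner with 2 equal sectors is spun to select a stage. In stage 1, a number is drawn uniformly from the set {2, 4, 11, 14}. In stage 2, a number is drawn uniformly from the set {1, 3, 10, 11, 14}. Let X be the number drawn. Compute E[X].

311/40

E[X | stage 1] = (2+4+11+14)/4 = 31/4.
E[X | stage 2] = (1+3+10+11+14)/5 = 39/5.
E[X] = (1/2)·(31/4) + (1/2)·(39/5) = 311/40.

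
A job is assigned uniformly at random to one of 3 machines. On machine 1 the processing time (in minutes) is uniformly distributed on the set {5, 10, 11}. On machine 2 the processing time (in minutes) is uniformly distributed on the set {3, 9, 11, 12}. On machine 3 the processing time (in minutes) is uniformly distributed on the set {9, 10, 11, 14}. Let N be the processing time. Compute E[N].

E[N | machine 1] = (5+10+11)/3 = 26/3.
E[N | machine 2] = (3+9+11+12)/4 = 35/4.
E[N | machine 3] = (9+10+11+14)/4 = 11.
By the law of total expectation,
E[N] = (1/3)·(26/3) + (1/3)·(35/4) + (1/3)·(11) = 341/36.

341/36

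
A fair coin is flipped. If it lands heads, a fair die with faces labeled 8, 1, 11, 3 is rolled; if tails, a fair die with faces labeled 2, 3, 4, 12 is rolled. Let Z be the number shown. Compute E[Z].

E[Z | heads] = (8+1+11+3)/4 = 23/4.
E[Z | tails] = (2+3+4+12)/4 = 21/4.
By the law of total expectation,
E[Z] = (1/2)·(23/4) + (1/2)·(21/4) = 11/2.

11/2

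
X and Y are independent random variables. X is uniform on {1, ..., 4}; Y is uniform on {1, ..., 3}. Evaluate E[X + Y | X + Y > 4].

17/3

P(X + Y > 4) = 1/2.
Summing (X+Y)·P(x,y) over outcomes with X + Y > 4 gives 17/6.
E[X + Y | X + Y > 4] = (17/6) / (1/2) = 17/3.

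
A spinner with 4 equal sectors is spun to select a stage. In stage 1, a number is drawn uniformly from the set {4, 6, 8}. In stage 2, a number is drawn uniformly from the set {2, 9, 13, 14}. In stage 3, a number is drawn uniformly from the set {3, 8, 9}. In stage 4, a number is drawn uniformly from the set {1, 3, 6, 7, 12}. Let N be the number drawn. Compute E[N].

E[N | stage 1] = (4+6+8)/3 = 6.
E[N | stage 2] = (2+9+13+14)/4 = 19/2.
E[N | stage 3] = (3+8+9)/3 = 20/3.
E[N | stage 4] = (1+3+6+7+12)/5 = 29/5.
E[N] = (1/4)·(6) + (1/4)·(19/2) + (1/4)·(20/3) + (1/4)·(29/5) = 839/120.

839/120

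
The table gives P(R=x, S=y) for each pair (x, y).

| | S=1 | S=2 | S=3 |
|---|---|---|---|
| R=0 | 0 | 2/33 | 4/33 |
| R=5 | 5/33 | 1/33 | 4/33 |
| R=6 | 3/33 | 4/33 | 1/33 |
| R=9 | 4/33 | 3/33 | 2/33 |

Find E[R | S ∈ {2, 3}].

P(S ∈ {2, 3}) = 7/11.
Σ R·P over the event = 0·(2/33) + 0·(4/33) + 5·(1/33) + 5·(4/33) + 6·(4/33) + 6·(1/33) + 9·(3/33) + 9·(2/33) = 100/33.
E[R | S ∈ {2, 3}] = (100/33) / (7/11) = 100/21.

100/21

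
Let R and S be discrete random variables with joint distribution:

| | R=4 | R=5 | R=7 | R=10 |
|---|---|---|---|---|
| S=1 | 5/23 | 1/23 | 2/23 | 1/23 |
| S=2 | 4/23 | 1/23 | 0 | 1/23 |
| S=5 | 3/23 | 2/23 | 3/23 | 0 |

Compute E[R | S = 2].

P(S = 2) = 6/23.
Σ R·P over the event = 4·(4/23) + 5·(1/23) + 10·(1/23) = 31/23.
E[R | S = 2] = (31/23) / (6/23) = 31/6.

31/6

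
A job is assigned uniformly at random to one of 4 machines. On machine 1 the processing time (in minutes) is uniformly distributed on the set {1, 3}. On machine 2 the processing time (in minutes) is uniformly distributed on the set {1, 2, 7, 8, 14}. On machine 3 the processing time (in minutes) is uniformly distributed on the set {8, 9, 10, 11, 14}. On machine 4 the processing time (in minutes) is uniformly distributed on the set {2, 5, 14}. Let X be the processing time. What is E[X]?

E[X | machine 1] = (1+3)/2 = 2.
E[X | machine 2] = (1+2+7+8+14)/5 = 32/5.
E[X | machine 3] = (8+9+10+11+14)/5 = 52/5.
E[X | machine 4] = (2+5+14)/3 = 7.
By the law of total expectation,
E[X] = (1/4)·(2) + (1/4)·(32/5) + (1/4)·(52/5) + (1/4)·(7) = 129/20.

129/20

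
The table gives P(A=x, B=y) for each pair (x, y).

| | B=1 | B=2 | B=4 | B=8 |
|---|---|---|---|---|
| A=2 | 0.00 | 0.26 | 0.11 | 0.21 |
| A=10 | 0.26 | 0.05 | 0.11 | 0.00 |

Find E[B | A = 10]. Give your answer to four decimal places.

1.9048

P(A = 10) = 0.42.
Σ B·P over the event = 1·(0.26) + 2·(0.05) + 4·(0.11) = 0.80.
E[B | A = 10] = (0.80) / (0.42) = 1.9048.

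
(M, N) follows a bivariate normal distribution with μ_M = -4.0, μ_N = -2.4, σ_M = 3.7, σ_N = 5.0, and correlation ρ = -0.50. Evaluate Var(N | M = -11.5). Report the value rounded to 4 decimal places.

The conditional variance in a bivariate normal is σ_N²(1 − ρ²), independent of x.
Var(N | M=-11.5) = (5.0)²·(1 − (-0.50)²) = 25·0.75 = 18.7500.

18.7500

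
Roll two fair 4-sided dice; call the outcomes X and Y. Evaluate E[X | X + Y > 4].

P(X + Y > 4) = 5/8.
Summing X·P(x,y) over outcomes with X + Y > 4 gives 15/8.
E[X | X + Y > 4] = (15/8) / (5/8) = 3.

3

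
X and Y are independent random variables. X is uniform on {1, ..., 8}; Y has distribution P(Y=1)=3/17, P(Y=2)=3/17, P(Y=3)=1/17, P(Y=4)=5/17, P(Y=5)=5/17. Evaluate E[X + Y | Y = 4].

P(Y = 4) = 5/17.
Summing (X+Y)·P(x,y) over outcomes with Y = 4 gives 5/2.
E[X + Y | Y = 4] = (5/2) / (5/17) = 17/2.

17/2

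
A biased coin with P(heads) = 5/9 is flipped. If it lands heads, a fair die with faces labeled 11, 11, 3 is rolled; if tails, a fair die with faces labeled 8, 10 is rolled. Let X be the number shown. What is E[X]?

E[X | heads] = (11+11+3)/3 = 25/3.
E[X | tails] = (8+10)/2 = 9.
By the law of total expectation,
E[X] = (5/9)·(25/3) + (4/9)·(9) = 233/27.

233/27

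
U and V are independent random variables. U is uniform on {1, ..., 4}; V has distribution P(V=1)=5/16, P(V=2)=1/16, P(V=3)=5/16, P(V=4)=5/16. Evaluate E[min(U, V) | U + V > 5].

P(U + V > 5) = 13/32.
Summing min(U,V)·P(x,y) over outcomes with U + V > 5 gives 77/64.
E[min(U, V) | U + V > 5] = (77/64) / (13/32) = 77/26.

77/26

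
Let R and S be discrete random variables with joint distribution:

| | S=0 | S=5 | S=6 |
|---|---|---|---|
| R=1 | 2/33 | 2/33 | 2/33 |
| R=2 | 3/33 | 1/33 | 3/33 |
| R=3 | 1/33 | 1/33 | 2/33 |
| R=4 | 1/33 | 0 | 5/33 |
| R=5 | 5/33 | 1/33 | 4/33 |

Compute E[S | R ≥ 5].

29/10

P(R ≥ 5) = 10/33.
Σ S·P over the event = 0·(5/33) + 5·(1/33) + 6·(4/33) = 29/33.
E[S | R ≥ 5] = (29/33) / (10/33) = 29/10.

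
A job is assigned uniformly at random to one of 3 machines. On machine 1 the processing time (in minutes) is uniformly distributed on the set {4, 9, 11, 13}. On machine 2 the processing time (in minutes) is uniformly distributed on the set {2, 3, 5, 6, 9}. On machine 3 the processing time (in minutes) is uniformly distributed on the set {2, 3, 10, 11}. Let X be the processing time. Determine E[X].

E[X | machine 1] = (4+9+11+13)/4 = 37/4.
E[X | machine 2] = (2+3+5+6+9)/5 = 5.
E[X | machine 3] = (2+3+10+11)/4 = 13/2.
By the law of total expectation,
E[X] = (1/3)·(37/4) + (1/3)·(5) + (1/3)·(13/2) = 83/12.

83/12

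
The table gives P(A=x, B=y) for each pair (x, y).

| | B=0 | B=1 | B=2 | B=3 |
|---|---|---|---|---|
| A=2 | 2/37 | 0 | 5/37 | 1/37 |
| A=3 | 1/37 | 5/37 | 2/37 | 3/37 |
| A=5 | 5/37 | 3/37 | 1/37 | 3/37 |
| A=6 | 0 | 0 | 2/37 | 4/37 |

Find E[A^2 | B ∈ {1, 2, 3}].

P(B ∈ {1, 2, 3}) = 29/37.
Summing A^2·P(A=x,B=y) over the conditioning event gives 505/37.
E[A^2 | B ∈ {1, 2, 3}] = (505/37) / (29/37) = 505/29.

505/29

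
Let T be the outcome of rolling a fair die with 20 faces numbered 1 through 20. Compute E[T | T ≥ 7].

P(T ≥ 7) = 7/10.
E[T | T ≥ 7] = (189/20) / (7/10) = 27/2.

27/2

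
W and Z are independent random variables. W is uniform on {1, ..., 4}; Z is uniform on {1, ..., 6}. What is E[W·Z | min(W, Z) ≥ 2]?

12

P(min(W, Z) ≥ 2) = 5/8.
Summing WZ·P(x,y) over outcomes with min(W, Z) ≥ 2 gives 15/2.
E[W·Z | min(W, Z) ≥ 2] = (15/2) / (5/8) = 12.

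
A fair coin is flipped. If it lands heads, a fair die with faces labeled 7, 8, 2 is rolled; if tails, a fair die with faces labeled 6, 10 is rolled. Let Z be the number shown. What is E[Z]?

41/6

E[Z | heads] = (7+8+2)/3 = 17/3.
E[Z | tails] = (6+10)/2 = 8.
By the law of total expectation,
E[Z] = (1/2)·(17/3) + (1/2)·(8) = 41/6.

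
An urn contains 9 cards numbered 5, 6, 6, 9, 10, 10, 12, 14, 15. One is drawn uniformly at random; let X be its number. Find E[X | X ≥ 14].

29/2

P(X ≥ 14) = 2/9.
Σ over the event: 14·1/9 + 15·1/9 = 29/9.
E[X | X ≥ 14] = (29/9) / (2/9) = 29/2.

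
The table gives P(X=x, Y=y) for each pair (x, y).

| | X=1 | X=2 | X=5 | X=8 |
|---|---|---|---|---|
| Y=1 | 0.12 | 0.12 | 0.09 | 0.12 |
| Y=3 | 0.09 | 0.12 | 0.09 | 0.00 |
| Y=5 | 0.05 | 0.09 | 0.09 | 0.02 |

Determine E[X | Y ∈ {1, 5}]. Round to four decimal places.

3.7286

P(Y ∈ {1, 5}) = 0.70.
Σ X·P over the event = 1·(0.12) + 1·(0.05) + 2·(0.12) + 2·(0.09) + 5·(0.09) + 5·(0.09) + 8·(0.12) + 8·(0.02) = 2.61.
E[X | Y ∈ {1, 5}] = (2.61) / (0.70) = 3.7286.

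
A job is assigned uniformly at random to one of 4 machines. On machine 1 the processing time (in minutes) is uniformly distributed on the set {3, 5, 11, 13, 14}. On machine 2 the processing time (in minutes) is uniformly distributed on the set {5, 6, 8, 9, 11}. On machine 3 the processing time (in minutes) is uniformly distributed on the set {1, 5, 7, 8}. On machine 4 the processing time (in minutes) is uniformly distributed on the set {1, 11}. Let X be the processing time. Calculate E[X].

E[X | machine 1] = (3+5+11+13+14)/5 = 46/5.
E[X | machine 2] = (5+6+8+9+11)/5 = 39/5.
E[X | machine 3] = (1+5+7+8)/4 = 21/4.
E[X | machine 4] = (1+11)/2 = 6.
E[X] = (1/4)·(46/5) + (1/4)·(39/5) + (1/4)·(21/4) + (1/4)·(6) = 113/16.

113/16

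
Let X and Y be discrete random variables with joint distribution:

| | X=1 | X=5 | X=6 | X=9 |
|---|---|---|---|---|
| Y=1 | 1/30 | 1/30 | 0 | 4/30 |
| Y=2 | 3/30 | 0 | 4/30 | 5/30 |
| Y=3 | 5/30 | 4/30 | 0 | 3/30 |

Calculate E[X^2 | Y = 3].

29

P(Y = 3) = 2/5.
Σ X^2·P over the event = 1·(5/30) + 25·(4/30) + 81·(3/30) = 58/5.
E[X^2 | Y = 3] = (58/5) / (2/5) = 29.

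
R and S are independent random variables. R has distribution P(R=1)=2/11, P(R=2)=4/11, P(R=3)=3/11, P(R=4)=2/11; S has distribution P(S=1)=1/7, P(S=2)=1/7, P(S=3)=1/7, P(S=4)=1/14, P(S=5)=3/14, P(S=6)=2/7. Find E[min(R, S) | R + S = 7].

P(R + S = 7) = 27/154.
Summing min(R,S)·P(x,y) over outcomes with R + S = 7 gives 53/154.
E[min(R, S) | R + S = 7] = (53/154) / (27/154) = 53/27.

53/27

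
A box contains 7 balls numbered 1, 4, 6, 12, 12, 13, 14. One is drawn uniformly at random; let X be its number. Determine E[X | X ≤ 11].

11/3

P(X ≤ 11) = 3/7.
Σ over the event: 1·1/7 + 4·1/7 + 6·1/7 = 11/7.
E[X | X ≤ 11] = (11/7) / (3/7) = 11/3.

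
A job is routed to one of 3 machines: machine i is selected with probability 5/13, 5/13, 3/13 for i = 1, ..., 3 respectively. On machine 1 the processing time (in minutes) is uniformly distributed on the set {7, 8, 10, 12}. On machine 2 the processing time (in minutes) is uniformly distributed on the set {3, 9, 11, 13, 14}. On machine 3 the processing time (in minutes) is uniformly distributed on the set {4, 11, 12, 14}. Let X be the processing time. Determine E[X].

127/13

E[X | machine 1] = (7+8+10+12)/4 = 37/4.
E[X | machine 2] = (3+9+11+13+14)/5 = 10.
E[X | machine 3] = (4+11+12+14)/4 = 41/4.
E[X] = (5/13)·(37/4) + (5/13)·(10) + (3/13)·(41/4) = 127/13.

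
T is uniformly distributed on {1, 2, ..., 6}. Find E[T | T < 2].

Given T < 2, T is equally likely to be any of {1}.
E[T | T < 2] = (1) / 1 = 1.

1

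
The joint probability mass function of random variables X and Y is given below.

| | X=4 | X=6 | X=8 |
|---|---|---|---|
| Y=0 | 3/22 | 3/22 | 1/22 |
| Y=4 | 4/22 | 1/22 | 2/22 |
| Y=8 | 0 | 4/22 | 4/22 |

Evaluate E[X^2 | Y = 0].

P(Y = 0) = 7/22.
Σ X^2·P over the event = 16·(3/22) + 36·(3/22) + 64·(1/22) = 10.
E[X^2 | Y = 0] = (10) / (7/22) = 220/7.

220/7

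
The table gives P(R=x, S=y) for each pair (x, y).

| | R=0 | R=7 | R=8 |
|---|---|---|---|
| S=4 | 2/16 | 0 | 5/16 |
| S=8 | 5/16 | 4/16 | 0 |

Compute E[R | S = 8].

28/9

P(S = 8) = 9/16.
Σ R·P over the event = 0·(5/16) + 7·(4/16) = 7/4.
E[R | S = 8] = (7/4) / (9/16) = 28/9.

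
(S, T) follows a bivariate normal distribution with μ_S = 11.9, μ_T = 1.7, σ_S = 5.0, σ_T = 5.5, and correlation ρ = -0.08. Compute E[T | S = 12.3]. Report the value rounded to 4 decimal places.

E[T | S=x] = μ_T + ρ(σ_T/σ_S)(x − μ_S) for jointly normal variables.
E[T | S=12.3] = 1.7 + (-0.08)·(5.5/5.0)·(12.3 − (11.9)) = 1.7 + (-0.088)·(0.4) = 1.6648.

1.6648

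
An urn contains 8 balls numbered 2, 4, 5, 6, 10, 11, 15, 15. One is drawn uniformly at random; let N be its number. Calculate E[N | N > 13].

15

P(N > 13) = 1/4.
Σ over the event: 15·1/4 = 15/4.
E[N | N > 13] = (15/4) / (1/4) = 15.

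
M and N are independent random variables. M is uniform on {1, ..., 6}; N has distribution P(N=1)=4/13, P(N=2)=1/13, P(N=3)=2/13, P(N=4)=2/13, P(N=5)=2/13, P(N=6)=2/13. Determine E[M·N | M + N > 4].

P(M + N > 4) = 31/39.
Summing MN·P(x,y) over outcomes with M + N > 4 gives 141/13.
E[M·N | M + N > 4] = (141/13) / (31/39) = 423/31.

423/31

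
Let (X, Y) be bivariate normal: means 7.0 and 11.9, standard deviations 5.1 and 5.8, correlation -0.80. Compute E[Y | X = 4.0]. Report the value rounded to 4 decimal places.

14.6294

E[Y | X=x] = μ_Y + ρ(σ_Y/σ_X)(x − μ_X) for jointly normal variables.
E[Y | X=4.0] = 11.9 + (-0.80)·(5.8/5.1)·(4.0 − (7.0)) = 11.9 + (-0.9098)·(-3) = 14.6294.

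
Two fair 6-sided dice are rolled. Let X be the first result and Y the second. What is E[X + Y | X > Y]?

P(X > Y) = 5/12.
Summing (X+Y)·P(x,y) over outcomes with X > Y gives 35/12.
E[X + Y | X > Y] = (35/12) / (5/12) = 7.

7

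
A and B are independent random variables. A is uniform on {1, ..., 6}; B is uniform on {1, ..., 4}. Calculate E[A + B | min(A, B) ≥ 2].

7

P(min(A, B) ≥ 2) = 5/8.
Summing (A+B)·P(x,y) over outcomes with min(A, B) ≥ 2 gives 35/8.
E[A + B | min(A, B) ≥ 2] = (35/8) / (5/8) = 7.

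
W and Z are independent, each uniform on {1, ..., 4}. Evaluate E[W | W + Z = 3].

Outcomes with W + Z = 3: (1,2), (2,1), each with probability 1/16.
E[W | W + Z = 3] = (1 + 2) / 2 = 3/2.

3/2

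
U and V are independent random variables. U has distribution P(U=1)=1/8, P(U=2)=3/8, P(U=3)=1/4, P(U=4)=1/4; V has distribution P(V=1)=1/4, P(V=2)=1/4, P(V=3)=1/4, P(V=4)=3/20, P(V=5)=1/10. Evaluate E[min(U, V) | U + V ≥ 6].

182/67

P(U + V ≥ 6) = 67/160.
Summing min(U,V)·P(x,y) over outcomes with U + V ≥ 6 gives 91/80.
E[min(U, V) | U + V ≥ 6] = (91/80) / (67/160) = 182/67.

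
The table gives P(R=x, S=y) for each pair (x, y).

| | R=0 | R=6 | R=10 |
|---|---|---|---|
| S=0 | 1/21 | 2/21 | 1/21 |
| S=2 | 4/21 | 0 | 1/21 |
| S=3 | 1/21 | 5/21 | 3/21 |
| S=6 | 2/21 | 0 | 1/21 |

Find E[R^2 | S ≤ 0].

43

P(S ≤ 0) = 4/21.
Σ R^2·P over the event = 0·(1/21) + 36·(2/21) + 100·(1/21) = 172/21.
E[R^2 | S ≤ 0] = (172/21) / (4/21) = 43.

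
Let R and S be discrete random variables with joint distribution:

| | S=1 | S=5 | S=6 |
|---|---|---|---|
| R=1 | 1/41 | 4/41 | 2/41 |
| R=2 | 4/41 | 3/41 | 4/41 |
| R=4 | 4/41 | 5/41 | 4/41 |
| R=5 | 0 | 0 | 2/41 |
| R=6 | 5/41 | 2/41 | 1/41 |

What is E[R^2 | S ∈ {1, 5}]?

429/28

P(S ∈ {1, 5}) = 28/41.
Σ R^2·P over the event = 1·(1/41) + 1·(4/41) + 4·(4/41) + 4·(3/41) + 16·(4/41) + 16·(5/41) + 36·(5/41) + 36·(2/41) = 429/41.
E[R^2 | S ∈ {1, 5}] = (429/41) / (28/41) = 429/28.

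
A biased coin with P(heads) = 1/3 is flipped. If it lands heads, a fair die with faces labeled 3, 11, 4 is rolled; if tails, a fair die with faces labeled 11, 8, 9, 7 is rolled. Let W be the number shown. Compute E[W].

E[W | heads] = (3+11+4)/3 = 6.
E[W | tails] = (11+8+9+7)/4 = 35/4.
E[W] = (1/3)·(6) + (2/3)·(35/4) = 47/6.

47/6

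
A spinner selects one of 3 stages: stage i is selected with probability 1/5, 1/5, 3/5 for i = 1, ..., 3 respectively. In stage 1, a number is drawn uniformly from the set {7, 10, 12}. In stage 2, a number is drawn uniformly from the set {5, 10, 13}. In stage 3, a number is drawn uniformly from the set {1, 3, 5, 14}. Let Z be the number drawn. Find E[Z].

29/4

E[Z | stage 1] = (7+10+12)/3 = 29/3.
E[Z | stage 2] = (5+10+13)/3 = 28/3.
E[Z | stage 3] = (1+3+5+14)/4 = 23/4.
E[Z] = (1/5)·(29/3) + (1/5)·(28/3) + (3/5)·(23/4) = 29/4.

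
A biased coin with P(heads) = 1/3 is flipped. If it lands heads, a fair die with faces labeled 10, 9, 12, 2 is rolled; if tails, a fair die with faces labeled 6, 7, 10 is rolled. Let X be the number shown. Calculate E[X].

283/36

E[X | heads] = (10+9+12+2)/4 = 33/4.
E[X | tails] = (6+7+10)/3 = 23/3.
By the law of total expectation,
E[X] = (1/3)·(33/4) + (2/3)·(23/3) = 283/36.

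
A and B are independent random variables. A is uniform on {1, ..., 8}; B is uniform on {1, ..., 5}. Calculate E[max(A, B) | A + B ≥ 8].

32/5

P(A + B ≥ 8) = 1/2.
Summing max(A,B)·P(x,y) over outcomes with A + B ≥ 8 gives 16/5.
E[max(A, B) | A + B ≥ 8] = (16/5) / (1/2) = 32/5.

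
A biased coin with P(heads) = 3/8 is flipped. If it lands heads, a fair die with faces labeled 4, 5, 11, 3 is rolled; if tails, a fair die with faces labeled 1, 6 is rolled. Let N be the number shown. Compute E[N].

139/32

E[N | heads] = (4+5+11+3)/4 = 23/4.
E[N | tails] = (1+6)/2 = 7/2.
E[N] = (3/8)·(23/4) + (5/8)·(7/2) = 139/32.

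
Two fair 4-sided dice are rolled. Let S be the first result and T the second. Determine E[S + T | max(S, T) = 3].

24/5

P(max(S, T) = 3) = 5/16.
Summing (S+T)·P(x,y) over outcomes with max(S, T) = 3 gives 3/2.
E[S + T | max(S, T) = 3] = (3/2) / (5/16) = 24/5.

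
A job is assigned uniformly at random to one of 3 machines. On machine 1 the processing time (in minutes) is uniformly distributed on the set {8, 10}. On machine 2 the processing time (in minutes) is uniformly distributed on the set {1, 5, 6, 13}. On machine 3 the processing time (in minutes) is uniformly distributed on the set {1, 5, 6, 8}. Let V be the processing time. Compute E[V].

27/4

E[V | machine 1] = (8+10)/2 = 9.
E[V | machine 2] = (1+5+6+13)/4 = 25/4.
E[V | machine 3] = (1+5+6+8)/4 = 5.
E[V] = (1/3)·(9) + (1/3)·(25/4) + (1/3)·(5) = 27/4.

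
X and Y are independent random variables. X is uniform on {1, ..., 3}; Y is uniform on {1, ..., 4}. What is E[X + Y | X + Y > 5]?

Outcomes with X + Y > 5: (2,4), (3,3), (3,4), each with probability 1/12.
E[X + Y | X + Y > 5] = (6 + 6 + 7) / 3 = 19/3.

19/3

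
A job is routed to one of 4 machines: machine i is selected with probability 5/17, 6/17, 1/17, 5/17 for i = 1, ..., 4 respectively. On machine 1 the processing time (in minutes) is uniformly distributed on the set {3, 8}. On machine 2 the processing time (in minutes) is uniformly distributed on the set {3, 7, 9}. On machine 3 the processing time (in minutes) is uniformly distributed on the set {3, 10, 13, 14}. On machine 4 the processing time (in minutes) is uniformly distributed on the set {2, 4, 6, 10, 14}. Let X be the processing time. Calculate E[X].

223/34

E[X | machine 1] = (3+8)/2 = 11/2.
E[X | machine 2] = (3+7+9)/3 = 19/3.
E[X | machine 3] = (3+10+13+14)/4 = 10.
E[X | machine 4] = (2+4+6+10+14)/5 = 36/5.
By the law of total expectation,
E[X] = (5/17)·(11/2) + (6/17)·(19/3) + (1/17)·(10) + (5/17)·(36/5) = 223/34.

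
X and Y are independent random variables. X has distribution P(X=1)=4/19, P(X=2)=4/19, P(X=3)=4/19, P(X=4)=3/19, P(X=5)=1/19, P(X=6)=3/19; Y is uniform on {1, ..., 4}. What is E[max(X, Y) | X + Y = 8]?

5

P(X + Y = 8) = 7/76.
Summing max(X,Y)·P(x,y) over outcomes with X + Y = 8 gives 35/76.
E[max(X, Y) | X + Y = 8] = (35/76) / (7/76) = 5.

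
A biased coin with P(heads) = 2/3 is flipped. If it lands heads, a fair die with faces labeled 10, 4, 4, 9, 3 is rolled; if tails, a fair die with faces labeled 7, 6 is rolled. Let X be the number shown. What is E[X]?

E[X | heads] = (10+4+4+9+3)/5 = 6.
E[X | tails] = (7+6)/2 = 13/2.
By the law of total expectation,
E[X] = (2/3)·(6) + (1/3)·(13/2) = 37/6.

37/6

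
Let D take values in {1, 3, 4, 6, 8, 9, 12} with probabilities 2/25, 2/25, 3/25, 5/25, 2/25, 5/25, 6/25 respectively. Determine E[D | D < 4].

2

P(D < 4) = 4/25.
Σ over the event: 1·2/25 + 3·2/25 = 8/25.
E[D | D < 4] = (8/25) / (4/25) = 2.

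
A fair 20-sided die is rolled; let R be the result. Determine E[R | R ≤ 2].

3/2

Given R ≤ 2, R is equally likely to be any of {1, 2}.
E[R | R ≤ 2] = (1 + 2) / 2 = 3/2.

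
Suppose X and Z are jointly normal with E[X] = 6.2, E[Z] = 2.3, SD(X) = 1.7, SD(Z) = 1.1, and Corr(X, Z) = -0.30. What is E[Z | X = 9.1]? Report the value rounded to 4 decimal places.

1.7371

For a bivariate normal, E[Z | X=x] = μ_Z + ρ·(σ_Z/σ_X)·(x − μ_X).
E[Z | X=9.1] = 2.3 + (-0.30)·(1.1/1.7)·(9.1 − (6.2)) = 2.3 + (-0.19412)·(2.9) = 1.7371.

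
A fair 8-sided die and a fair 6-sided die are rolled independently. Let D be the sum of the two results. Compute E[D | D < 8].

16/3

P(D < 8) = 7/16.
Σ over the event: 2·1/48 + 3·1/24 + 4·1/16 + 5·1/12 + 6·5/48 + 7·1/8 = 7/3.
E[D | D < 8] = (7/3) / (7/16) = 16/3.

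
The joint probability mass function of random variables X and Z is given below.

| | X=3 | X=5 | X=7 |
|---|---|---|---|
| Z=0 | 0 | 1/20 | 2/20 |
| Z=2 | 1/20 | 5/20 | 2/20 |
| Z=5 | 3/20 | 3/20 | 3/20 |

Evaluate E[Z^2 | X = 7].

P(X = 7) = 7/20.
Σ Z^2·P over the event = 0·(2/20) + 4·(2/20) + 25·(3/20) = 83/20.
E[Z^2 | X = 7] = (83/20) / (7/20) = 83/7.

83/7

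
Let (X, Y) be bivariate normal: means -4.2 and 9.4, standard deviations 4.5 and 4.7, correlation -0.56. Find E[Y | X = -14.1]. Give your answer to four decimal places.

15.1904

The regression of Y on X has slope ρ·σ_Y/σ_X and passes through (μ_X, μ_Y).
E[Y | X=-14.1] = 9.4 + (-0.56)·(4.7/4.5)·(-14.1 − (-4.2)) = 9.4 + (-0.58489)·(-9.9) = 15.1904.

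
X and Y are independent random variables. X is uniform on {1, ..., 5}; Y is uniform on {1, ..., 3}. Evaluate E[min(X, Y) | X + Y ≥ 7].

Outcomes with X + Y ≥ 7: (4,3), (5,2), (5,3), each with probability 1/15.
E[min(X, Y) | X + Y ≥ 7] = (3 + 2 + 3) / 3 = 8/3.

8/3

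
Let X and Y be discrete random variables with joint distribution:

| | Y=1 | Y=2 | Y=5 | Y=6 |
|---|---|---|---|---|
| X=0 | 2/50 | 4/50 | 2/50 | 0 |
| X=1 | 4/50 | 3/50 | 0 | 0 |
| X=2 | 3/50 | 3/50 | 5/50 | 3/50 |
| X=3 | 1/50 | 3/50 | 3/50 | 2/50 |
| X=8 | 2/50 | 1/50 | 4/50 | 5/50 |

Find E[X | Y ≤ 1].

29/12

P(Y ≤ 1) = 6/25.
Σ X·P over the event = 0·(2/50) + 1·(4/50) + 2·(3/50) + 3·(1/50) + 8·(2/50) = 29/50.
E[X | Y ≤ 1] = (29/50) / (6/25) = 29/12.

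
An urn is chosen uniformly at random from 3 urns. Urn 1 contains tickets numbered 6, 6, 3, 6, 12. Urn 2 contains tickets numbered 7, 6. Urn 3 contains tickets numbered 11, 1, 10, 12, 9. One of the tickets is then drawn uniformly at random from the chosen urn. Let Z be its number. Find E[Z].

217/30

E[Z | urn 1] = (6+6+3+6+12)/5 = 33/5.
E[Z | urn 2] = (7+6)/2 = 13/2.
E[Z | urn 3] = (11+1+10+12+9)/5 = 43/5.
By the law of total expectation,
E[Z] = (1/3)·(33/5) + (1/3)·(13/2) + (1/3)·(43/5) = 217/30.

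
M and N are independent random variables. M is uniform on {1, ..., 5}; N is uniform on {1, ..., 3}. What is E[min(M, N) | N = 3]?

Outcomes with N = 3: (1,3), (2,3), (3,3), (4,3), (5,3), each with probability 1/15.
E[min(M, N) | N = 3] = (1 + 2 + 3 + 3 + 3) / 5 = 12/5.

12/5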